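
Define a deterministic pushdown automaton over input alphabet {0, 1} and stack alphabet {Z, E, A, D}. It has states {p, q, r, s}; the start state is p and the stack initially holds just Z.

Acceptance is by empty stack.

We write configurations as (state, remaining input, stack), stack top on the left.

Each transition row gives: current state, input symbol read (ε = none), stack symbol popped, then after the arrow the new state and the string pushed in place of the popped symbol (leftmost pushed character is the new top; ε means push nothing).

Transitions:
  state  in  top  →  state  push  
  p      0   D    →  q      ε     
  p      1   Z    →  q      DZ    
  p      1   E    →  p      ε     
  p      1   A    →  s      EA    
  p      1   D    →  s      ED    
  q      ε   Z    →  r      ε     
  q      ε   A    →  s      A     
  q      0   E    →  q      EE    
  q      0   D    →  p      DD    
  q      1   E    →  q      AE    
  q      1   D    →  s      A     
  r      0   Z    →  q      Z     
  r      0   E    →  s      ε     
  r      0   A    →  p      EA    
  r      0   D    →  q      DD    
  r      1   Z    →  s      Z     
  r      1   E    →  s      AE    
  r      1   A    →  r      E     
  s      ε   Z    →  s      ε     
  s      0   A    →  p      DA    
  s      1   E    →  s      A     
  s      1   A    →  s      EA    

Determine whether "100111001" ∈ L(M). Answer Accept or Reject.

Reject

(p, 100111001, Z)
  read 1, top Z: go to q, push DZ → (q, 00111001, DZ)
  read 0, top D: go to p, push DD → (p, 0111001, DDZ)
  read 0, top D: go to q, push ε → (q, 111001, DZ)
  read 1, top D: go to s, push A → (s, 11001, AZ)
  read 1, top A: go to s, push EA → (s, 1001, EAZ)
  read 1, top E: go to s, push A → (s, 001, AAZ)
  read 0, top A: go to p, push DA → (p, 01, DAAZ)
  read 0, top D: go to q, push ε → (q, 1, AAZ)
  ε-move, top A: go to s, push A → (s, 1, AAZ)
  read 1, top A: go to s, push EA → (s, ε, EAAZ)
All input consumed; stack is EAAZ, not empty, and no further ε-move applies.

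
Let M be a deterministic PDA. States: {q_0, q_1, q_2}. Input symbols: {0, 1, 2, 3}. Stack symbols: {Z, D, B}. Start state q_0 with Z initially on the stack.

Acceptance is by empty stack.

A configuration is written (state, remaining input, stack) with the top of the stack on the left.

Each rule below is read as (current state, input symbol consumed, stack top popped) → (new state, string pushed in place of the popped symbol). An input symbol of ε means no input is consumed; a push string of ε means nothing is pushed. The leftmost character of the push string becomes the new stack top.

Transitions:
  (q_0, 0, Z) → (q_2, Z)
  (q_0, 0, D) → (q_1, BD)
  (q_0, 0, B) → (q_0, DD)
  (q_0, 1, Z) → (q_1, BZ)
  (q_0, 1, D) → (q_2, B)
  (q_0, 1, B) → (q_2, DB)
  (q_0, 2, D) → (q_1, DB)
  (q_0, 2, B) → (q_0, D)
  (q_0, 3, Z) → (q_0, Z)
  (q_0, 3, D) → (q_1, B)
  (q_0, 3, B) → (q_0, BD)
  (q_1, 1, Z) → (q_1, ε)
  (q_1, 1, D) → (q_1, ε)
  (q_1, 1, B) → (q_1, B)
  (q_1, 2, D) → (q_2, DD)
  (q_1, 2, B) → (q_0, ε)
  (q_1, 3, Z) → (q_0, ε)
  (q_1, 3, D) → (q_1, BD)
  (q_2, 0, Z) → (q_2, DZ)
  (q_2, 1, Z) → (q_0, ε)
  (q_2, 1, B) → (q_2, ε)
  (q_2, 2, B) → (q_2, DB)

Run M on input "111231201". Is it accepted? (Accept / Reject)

Accept

(q_0, 111231201, Z)
  read 1, top Z: go to q_1, push BZ → (q_1, 11231201, BZ)
  read 1, top B: go to q_1, push B → (q_1, 1231201, BZ)
  read 1, top B: go to q_1, push B → (q_1, 231201, BZ)
  read 2, top B: go to q_0, push ε → (q_0, 31201, Z)
  read 3, top Z: go to q_0, push Z → (q_0, 1201, Z)
  read 1, top Z: go to q_1, push BZ → (q_1, 201, BZ)
  read 2, top B: go to q_0, push ε → (q_0, 01, Z)
  read 0, top Z: go to q_2, push Z → (q_2, 1, Z)
  read 1, top Z: go to q_0, push ε → (q_0, ε, ε)
All input consumed and the stack is empty.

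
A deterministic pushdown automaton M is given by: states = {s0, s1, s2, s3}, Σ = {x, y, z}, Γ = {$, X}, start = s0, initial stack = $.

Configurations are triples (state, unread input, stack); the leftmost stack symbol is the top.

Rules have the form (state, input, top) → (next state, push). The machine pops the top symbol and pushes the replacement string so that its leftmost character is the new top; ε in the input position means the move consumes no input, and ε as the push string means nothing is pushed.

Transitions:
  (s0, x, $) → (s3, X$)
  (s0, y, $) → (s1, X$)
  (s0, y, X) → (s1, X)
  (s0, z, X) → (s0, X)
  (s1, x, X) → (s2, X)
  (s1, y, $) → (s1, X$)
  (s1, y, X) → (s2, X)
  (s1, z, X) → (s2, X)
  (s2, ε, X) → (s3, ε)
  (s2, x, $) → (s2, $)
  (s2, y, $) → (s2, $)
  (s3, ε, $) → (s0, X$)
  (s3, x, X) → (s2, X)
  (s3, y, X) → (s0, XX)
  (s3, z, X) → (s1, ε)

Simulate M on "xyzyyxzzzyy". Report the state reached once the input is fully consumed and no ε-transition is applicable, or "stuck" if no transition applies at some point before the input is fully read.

(s0, xyzyyxzzzyy, $) ⊢ (s3, yzyyxzzzyy, X$) ⊢ (s0, zyyxzzzyy, XX$) ⊢ (s0, yyxzzzyy, XX$) ⊢ (s1, yxzzzyy, XX$) ⊢ (s2, xzzzyy, XX$) ⊢ (s3, xzzzyy, X$) ⊢ (s2, zzzyy, X$) ⊢ (s3, zzzyy, $) ⊢ (s0, zzzyy, X$) ⊢ (s0, zzyy, X$) ⊢ (s0, zyy, X$) ⊢ (s0, yy, X$) ⊢ (s1, y, X$) ⊢ (s2, ε, X$) ⊢ (s3, ε, $) ⊢ (s0, ε, X$)
All input consumed; M is in state s0.

s0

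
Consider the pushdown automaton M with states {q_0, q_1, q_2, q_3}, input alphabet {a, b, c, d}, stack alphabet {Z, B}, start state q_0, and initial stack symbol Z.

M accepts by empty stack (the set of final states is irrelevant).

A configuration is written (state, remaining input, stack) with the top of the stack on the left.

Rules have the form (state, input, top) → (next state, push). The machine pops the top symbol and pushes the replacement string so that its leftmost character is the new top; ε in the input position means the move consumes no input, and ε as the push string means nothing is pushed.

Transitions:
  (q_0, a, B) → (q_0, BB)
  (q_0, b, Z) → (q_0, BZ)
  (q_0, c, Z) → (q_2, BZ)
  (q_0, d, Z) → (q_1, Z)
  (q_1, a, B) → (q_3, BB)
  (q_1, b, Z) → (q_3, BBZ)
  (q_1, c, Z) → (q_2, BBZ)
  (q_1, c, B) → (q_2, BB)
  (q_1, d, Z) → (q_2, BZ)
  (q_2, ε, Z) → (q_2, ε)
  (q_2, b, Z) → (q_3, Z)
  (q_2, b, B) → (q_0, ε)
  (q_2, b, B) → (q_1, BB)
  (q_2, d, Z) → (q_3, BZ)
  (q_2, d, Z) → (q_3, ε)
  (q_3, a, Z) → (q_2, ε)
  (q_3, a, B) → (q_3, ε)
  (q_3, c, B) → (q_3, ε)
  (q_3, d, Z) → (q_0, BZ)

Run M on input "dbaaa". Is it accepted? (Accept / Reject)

Accept

One accepting computation: (q_0, dbaaa, Z) ⊢ (q_1, baaa, Z) ⊢ (q_3, aaa, BBZ) ⊢ (q_3, aa, BZ) ⊢ (q_3, a, Z) ⊢ (q_2, ε, ε)
All input consumed and the stack is empty.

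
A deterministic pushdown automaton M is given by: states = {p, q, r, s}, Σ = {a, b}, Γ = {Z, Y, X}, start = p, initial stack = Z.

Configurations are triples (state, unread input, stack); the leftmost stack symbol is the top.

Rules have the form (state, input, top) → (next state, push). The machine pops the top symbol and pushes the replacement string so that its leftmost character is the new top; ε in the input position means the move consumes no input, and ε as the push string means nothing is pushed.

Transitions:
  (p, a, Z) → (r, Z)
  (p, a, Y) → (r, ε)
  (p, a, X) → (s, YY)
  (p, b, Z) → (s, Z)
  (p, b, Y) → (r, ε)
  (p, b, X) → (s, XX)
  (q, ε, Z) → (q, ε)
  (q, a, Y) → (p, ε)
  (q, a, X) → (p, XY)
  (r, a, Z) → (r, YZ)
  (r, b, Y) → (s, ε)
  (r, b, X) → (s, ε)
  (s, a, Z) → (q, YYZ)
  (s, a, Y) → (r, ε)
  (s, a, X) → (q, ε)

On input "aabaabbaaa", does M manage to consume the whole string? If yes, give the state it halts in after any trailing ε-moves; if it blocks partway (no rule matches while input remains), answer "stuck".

(p, aabaabbaaa, Z)
  read a, top Z: go to r, push Z → (r, abaabbaaa, Z)
  read a, top Z: go to r, push YZ → (r, baabbaaa, YZ)
  read b, top Y: go to s, push ε → (s, aabbaaa, Z)
  read a, top Z: go to q, push YYZ → (q, abbaaa, YYZ)
  read a, top Y: go to p, push ε → (p, bbaaa, YZ)
  read b, top Y: go to r, push ε → (r, baaa, Z)
No transition for (r, b, top Z); M blocks with input baaa remaining.

stuck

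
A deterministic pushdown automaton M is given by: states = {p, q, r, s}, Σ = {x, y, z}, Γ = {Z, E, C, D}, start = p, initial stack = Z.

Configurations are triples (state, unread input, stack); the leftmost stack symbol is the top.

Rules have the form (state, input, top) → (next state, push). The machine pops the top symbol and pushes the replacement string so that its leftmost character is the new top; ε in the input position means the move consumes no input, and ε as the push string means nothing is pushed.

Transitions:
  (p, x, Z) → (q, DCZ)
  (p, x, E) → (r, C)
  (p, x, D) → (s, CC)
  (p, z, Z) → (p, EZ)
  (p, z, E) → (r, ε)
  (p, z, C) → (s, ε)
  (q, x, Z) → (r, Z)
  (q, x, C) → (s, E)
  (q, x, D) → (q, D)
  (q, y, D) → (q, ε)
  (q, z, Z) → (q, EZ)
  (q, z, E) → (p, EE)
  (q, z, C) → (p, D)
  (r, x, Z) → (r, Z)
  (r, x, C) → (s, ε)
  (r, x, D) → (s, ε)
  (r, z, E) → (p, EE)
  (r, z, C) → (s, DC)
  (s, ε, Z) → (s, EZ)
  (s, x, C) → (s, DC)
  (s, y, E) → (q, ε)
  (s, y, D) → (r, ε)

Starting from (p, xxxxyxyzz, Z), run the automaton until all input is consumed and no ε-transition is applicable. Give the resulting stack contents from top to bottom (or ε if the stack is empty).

EEZ

(p, xxxxyxyzz, Z) ⊢ (q, xxxyxyzz, DCZ) ⊢ (q, xxyxyzz, DCZ) ⊢ (q, xyxyzz, DCZ) ⊢ (q, yxyzz, DCZ) ⊢ (q, xyzz, CZ) ⊢ (s, yzz, EZ) ⊢ (q, zz, Z) ⊢ (q, z, EZ) ⊢ (p, ε, EEZ)
All input consumed in state p with stack EEZ.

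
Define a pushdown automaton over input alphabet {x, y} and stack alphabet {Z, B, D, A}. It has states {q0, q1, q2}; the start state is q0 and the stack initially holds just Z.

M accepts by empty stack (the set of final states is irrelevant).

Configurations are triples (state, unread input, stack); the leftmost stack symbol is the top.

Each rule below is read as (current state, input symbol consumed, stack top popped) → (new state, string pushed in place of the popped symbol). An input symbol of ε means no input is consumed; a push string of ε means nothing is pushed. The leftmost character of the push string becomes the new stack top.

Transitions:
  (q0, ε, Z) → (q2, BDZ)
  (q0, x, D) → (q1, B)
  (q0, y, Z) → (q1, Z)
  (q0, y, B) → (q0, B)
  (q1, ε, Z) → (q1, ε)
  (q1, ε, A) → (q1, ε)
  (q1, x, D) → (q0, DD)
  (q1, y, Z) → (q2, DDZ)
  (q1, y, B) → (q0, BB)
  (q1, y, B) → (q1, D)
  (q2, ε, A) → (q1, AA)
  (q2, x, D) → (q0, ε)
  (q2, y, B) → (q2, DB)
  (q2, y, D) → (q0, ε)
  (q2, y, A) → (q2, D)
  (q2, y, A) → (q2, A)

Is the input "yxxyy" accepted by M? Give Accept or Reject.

Reject

No computation consumes all input and empties the stack.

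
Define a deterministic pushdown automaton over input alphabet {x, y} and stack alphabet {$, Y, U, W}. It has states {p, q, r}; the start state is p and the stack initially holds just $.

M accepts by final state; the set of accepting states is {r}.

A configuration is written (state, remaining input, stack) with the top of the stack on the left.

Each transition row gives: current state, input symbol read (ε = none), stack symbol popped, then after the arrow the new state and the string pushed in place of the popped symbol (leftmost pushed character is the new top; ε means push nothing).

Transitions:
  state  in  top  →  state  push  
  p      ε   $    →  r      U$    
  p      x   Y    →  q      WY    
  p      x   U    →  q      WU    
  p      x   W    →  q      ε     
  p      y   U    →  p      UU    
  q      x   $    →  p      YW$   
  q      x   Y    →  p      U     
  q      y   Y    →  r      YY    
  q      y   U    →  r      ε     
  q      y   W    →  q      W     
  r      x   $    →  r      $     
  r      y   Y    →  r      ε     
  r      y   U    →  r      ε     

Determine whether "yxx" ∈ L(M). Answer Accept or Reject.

Accept

(p, yxx, $)
  ε-move, top $: go to r, push U$ → (r, yxx, U$)
  read y, top U: go to r, push ε → (r, xx, $)
  read x, top $: go to r, push $ → (r, x, $)
  read x, top $: go to r, push $ → (r, ε, $)
All input consumed; state r ∈ F.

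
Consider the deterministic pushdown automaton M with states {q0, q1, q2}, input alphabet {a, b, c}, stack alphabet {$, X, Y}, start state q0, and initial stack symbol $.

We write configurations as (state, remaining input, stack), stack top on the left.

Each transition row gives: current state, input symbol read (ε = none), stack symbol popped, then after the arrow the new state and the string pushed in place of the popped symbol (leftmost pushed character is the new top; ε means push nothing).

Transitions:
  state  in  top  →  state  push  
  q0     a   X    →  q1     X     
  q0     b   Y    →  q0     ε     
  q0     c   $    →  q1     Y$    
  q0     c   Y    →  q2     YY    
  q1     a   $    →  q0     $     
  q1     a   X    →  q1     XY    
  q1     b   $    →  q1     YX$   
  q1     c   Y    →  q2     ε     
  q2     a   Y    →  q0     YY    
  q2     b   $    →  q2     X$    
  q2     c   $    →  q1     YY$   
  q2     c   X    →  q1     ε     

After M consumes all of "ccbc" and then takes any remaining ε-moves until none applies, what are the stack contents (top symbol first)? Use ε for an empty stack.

(q0, ccbc, $) ⊢ (q1, cbc, Y$) ⊢ (q2, bc, $) ⊢ (q2, c, X$) ⊢ (q1, ε, $)
All input consumed in state q1 with stack $.

$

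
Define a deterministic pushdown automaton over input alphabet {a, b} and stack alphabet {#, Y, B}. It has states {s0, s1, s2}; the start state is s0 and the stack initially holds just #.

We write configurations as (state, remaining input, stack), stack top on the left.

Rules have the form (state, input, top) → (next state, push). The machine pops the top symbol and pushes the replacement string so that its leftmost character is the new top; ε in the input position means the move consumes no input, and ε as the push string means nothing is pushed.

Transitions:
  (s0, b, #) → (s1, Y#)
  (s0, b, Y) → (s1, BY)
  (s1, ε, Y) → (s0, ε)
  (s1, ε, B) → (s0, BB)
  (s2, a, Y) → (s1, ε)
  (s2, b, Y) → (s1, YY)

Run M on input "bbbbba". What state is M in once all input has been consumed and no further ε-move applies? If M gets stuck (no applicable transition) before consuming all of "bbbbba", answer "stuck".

(s0, bbbbba, #) ⊢ (s1, bbbba, Y#) ⊢ (s0, bbbba, #) ⊢ (s1, bbba, Y#) ⊢ (s0, bbba, #) ⊢ (s1, bba, Y#) ⊢ (s0, bba, #) ⊢ (s1, ba, Y#) ⊢ (s0, ba, #) ⊢ (s1, a, Y#) ⊢ (s0, a, #)
No transition for (s0, a, top #); M blocks with input a remaining.

stuck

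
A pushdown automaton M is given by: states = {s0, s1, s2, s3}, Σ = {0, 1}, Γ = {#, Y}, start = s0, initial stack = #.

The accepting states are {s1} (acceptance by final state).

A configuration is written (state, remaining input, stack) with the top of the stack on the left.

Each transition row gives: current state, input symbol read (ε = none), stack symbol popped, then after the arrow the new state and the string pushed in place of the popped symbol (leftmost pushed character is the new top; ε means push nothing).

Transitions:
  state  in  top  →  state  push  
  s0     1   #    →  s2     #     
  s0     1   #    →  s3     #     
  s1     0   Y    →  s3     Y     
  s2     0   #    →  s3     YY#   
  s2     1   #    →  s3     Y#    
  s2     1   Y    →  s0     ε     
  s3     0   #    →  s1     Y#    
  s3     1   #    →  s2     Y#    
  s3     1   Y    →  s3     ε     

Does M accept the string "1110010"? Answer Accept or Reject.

One accepting computation: (s0, 1110010, #) ⊢ (s2, 110010, #) ⊢ (s3, 10010, Y#) ⊢ (s3, 0010, #) ⊢ (s1, 010, Y#) ⊢ (s3, 10, Y#) ⊢ (s3, 0, #) ⊢ (s1, ε, Y#)
All input consumed and state s1 ∈ F.

Accept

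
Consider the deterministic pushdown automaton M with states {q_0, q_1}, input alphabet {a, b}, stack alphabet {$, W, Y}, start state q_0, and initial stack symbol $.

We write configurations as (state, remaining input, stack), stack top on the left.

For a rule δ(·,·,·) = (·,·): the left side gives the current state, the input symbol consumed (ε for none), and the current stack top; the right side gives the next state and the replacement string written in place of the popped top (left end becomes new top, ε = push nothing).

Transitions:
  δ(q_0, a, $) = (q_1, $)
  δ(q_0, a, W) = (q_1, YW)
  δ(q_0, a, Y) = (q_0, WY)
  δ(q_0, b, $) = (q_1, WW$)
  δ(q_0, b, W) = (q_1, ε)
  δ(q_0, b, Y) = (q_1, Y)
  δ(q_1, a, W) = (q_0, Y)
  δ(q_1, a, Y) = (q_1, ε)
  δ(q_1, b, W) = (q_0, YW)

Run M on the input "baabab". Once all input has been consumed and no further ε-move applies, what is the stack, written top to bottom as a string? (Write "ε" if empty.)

(q_0, baabab, $)
  read b, top $: go to q_1, push WW$ → (q_1, aabab, WW$)
  read a, top W: go to q_0, push Y → (q_0, abab, YW$)
  read a, top Y: go to q_0, push WY → (q_0, bab, WYW$)
  read b, top W: go to q_1, push ε → (q_1, ab, YW$)
  read a, top Y: go to q_1, push ε → (q_1, b, W$)
  read b, top W: go to q_0, push YW → (q_0, ε, YW$)
All input consumed in state q_0 with stack YW$.

YW$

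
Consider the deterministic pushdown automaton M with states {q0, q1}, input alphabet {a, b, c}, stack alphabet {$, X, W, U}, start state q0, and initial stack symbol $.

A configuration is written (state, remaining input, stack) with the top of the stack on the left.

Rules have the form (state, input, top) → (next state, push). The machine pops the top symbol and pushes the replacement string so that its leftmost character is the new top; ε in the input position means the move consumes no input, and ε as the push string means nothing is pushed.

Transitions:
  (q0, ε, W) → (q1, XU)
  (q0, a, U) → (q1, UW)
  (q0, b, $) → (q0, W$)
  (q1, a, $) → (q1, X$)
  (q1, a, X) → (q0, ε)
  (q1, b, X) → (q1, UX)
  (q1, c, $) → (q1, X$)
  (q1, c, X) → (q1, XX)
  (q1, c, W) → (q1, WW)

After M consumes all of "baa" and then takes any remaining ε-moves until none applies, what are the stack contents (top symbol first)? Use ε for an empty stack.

(q0, baa, $)
  read b, top $: go to q0, push W$ → (q0, aa, W$)
  ε-move, top W: go to q1, push XU → (q1, aa, XU$)
  read a, top X: go to q0, push ε → (q0, a, U$)
  read a, top U: go to q1, push UW → (q1, ε, UW$)
All input consumed in state q1 with stack UW$.

UW$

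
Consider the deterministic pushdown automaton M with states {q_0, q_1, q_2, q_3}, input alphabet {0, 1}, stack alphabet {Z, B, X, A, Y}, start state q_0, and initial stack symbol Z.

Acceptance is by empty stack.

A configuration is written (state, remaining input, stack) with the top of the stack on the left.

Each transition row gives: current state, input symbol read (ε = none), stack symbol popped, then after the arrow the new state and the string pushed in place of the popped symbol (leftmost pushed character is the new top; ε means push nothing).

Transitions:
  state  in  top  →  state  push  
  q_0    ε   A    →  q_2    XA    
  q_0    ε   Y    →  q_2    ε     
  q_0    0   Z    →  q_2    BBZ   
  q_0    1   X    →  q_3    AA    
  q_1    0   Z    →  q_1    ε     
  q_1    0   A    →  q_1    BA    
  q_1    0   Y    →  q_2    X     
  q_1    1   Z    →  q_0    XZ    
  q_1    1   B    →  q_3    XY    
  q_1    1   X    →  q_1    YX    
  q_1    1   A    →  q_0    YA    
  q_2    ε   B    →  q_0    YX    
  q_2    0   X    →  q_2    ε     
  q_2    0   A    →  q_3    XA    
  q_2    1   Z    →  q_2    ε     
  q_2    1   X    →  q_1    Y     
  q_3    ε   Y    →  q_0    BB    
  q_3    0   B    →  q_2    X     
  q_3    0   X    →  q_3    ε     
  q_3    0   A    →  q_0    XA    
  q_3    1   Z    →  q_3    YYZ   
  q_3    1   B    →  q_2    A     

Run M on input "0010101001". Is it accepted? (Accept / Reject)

(q_0, 0010101001, Z) ⊢ (q_2, 010101001, BBZ) ⊢ (q_0, 010101001, YXBZ) ⊢ (q_2, 010101001, XBZ) ⊢ (q_2, 10101001, BZ) ⊢ (q_0, 10101001, YXZ) ⊢ (q_2, 10101001, XZ) ⊢ (q_1, 0101001, YZ) ⊢ (q_2, 101001, XZ) ⊢ (q_1, 01001, YZ) ⊢ (q_2, 1001, XZ) ⊢ (q_1, 001, YZ) ⊢ (q_2, 01, XZ) ⊢ (q_2, 1, Z) ⊢ (q_2, ε, ε)
All input consumed and the stack is empty.

Accept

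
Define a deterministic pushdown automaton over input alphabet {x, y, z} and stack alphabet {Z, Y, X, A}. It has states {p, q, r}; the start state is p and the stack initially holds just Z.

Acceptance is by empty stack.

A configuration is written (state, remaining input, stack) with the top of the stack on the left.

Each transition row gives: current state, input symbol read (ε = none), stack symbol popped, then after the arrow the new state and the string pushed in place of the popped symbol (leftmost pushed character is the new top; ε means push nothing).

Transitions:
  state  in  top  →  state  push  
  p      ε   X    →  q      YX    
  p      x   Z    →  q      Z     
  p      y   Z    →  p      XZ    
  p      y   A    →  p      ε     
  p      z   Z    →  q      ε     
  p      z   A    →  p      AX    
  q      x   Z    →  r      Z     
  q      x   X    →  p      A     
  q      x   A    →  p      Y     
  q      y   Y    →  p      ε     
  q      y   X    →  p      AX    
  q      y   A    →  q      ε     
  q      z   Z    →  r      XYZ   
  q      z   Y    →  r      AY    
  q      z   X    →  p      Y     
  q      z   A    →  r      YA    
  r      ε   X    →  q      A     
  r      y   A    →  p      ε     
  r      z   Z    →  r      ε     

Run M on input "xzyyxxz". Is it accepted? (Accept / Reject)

(p, xzyyxxz, Z) ⊢ (q, zyyxxz, Z) ⊢ (r, yyxxz, XYZ) ⊢ (q, yyxxz, AYZ) ⊢ (q, yxxz, YZ) ⊢ (p, xxz, Z) ⊢ (q, xz, Z) ⊢ (r, z, Z) ⊢ (r, ε, ε)
All input consumed and the stack is empty.

Accept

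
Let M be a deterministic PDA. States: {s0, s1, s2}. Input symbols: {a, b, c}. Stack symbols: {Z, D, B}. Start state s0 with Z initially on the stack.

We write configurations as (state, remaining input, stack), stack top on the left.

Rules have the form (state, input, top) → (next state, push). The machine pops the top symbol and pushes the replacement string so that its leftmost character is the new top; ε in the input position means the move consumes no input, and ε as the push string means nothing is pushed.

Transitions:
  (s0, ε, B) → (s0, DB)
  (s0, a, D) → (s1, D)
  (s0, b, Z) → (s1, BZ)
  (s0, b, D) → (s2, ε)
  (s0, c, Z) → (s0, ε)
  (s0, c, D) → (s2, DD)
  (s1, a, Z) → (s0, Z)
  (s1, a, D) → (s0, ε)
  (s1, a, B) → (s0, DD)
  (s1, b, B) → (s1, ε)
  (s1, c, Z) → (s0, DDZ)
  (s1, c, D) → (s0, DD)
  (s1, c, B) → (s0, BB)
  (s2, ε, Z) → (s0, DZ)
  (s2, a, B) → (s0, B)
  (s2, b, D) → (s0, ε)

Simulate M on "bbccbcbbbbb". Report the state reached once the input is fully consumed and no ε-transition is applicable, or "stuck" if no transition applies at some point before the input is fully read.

(s0, bbccbcbbbbb, Z) ⊢ (s1, bccbcbbbbb, BZ) ⊢ (s1, ccbcbbbbb, Z) ⊢ (s0, cbcbbbbb, DDZ) ⊢ (s2, bcbbbbb, DDDZ) ⊢ (s0, cbbbbb, DDZ) ⊢ (s2, bbbbb, DDDZ) ⊢ (s0, bbbb, DDZ) ⊢ (s2, bbb, DZ) ⊢ (s0, bb, Z) ⊢ (s1, b, BZ) ⊢ (s1, ε, Z)
All input consumed; M is in state s1.

s1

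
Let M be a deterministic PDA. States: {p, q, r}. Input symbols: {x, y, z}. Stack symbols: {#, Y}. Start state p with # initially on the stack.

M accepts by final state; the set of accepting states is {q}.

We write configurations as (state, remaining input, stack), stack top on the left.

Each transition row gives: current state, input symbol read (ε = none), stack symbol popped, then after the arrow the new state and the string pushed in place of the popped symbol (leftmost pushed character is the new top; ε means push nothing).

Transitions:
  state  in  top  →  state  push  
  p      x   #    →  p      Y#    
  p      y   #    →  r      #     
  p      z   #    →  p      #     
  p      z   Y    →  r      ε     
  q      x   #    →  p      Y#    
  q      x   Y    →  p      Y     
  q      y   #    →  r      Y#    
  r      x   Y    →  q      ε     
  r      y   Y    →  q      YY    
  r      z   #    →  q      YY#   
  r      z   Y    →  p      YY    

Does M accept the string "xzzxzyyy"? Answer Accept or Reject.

Reject

(p, xzzxzyyy, #)
  read x, top #: go to p, push Y# → (p, zzxzyyy, Y#)
  read z, top Y: go to r, push ε → (r, zxzyyy, #)
  read z, top #: go to q, push YY# → (q, xzyyy, YY#)
  read x, top Y: go to p, push Y → (p, zyyy, YY#)
  read z, top Y: go to r, push ε → (r, yyy, Y#)
  read y, top Y: go to q, push YY → (q, yy, YY#)
No transition applies at (q, yy, YY#); input not fully consumed.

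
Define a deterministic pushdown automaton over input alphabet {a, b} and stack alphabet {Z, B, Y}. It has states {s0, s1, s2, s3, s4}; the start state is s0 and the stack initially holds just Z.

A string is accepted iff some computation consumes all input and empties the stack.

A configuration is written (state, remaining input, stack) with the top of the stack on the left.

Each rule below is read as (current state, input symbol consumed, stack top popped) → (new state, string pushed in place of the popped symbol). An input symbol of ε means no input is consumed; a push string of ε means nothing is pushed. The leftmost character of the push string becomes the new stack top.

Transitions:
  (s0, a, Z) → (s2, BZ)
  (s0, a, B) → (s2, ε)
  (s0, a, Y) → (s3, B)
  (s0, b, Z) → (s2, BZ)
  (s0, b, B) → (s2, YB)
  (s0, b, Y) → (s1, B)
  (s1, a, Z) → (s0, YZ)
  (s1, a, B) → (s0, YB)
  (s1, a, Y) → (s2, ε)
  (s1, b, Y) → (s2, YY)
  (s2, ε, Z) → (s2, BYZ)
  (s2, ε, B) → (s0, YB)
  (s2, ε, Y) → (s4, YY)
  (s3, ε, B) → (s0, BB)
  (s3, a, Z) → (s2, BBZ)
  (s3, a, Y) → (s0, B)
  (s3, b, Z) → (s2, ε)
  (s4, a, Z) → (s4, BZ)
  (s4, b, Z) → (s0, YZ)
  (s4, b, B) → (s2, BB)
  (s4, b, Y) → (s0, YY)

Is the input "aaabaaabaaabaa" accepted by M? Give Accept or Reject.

(s0, aaabaaabaaabaa, Z)
  read a, top Z: go to s2, push BZ → (s2, aabaaabaaabaa, BZ)
  ε-move, top B: go to s0, push YB → (s0, aabaaabaaabaa, YBZ)
  read a, top Y: go to s3, push B → (s3, abaaabaaabaa, BBZ)
  ε-move, top B: go to s0, push BB → (s0, abaaabaaabaa, BBBZ)
  read a, top B: go to s2, push ε → (s2, baaabaaabaa, BBZ)
  ε-move, top B: go to s0, push YB → (s0, baaabaaabaa, YBBZ)
  read b, top Y: go to s1, push B → (s1, aaabaaabaa, BBBZ)
  read a, top B: go to s0, push YB → (s0, aabaaabaa, YBBBZ)
  read a, top Y: go to s3, push B → (s3, abaaabaa, BBBBZ)
  ε-move, top B: go to s0, push BB → (s0, abaaabaa, BBBBBZ)
  read a, top B: go to s2, push ε → (s2, baaabaa, BBBBZ)
  ε-move, top B: go to s0, push YB → (s0, baaabaa, YBBBBZ)
  read b, top Y: go to s1, push B → (s1, aaabaa, BBBBBZ)
  read a, top B: go to s0, push YB → (s0, aabaa, YBBBBBZ)
  read a, top Y: go to s3, push B → (s3, abaa, BBBBBBZ)
  ε-move, top B: go to s0, push BB → (s0, abaa, BBBBBBBZ)
  read a, top B: go to s2, push ε → (s2, baa, BBBBBBZ)
  ε-move, top B: go to s0, push YB → (s0, baa, YBBBBBBZ)
  read b, top Y: go to s1, push B → (s1, aa, BBBBBBBZ)
  read a, top B: go to s0, push YB → (s0, a, YBBBBBBBZ)
  read a, top Y: go to s3, push B → (s3, ε, BBBBBBBBZ)
  ε-move, top B: go to s0, push BB → (s0, ε, BBBBBBBBBZ)
All input consumed; stack is BBBBBBBBBZ, not empty, and no further ε-move applies.

Reject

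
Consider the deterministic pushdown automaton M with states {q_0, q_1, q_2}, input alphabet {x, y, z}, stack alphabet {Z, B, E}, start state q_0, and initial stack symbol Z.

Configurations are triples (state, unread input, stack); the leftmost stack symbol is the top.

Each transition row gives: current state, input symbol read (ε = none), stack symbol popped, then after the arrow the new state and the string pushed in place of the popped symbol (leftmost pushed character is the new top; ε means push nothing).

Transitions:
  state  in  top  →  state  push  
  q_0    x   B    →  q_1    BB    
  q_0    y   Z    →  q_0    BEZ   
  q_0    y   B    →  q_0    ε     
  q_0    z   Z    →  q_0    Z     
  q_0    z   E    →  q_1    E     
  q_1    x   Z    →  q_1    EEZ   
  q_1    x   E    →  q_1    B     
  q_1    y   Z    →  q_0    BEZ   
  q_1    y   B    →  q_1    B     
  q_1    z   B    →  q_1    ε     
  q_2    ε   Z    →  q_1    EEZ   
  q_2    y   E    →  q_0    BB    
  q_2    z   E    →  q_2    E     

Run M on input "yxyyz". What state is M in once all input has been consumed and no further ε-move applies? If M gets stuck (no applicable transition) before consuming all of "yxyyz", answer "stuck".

(q_0, yxyyz, Z)
  read y, top Z: go to q_0, push BEZ → (q_0, xyyz, BEZ)
  read x, top B: go to q_1, push BB → (q_1, yyz, BBEZ)
  read y, top B: go to q_1, push B → (q_1, yz, BBEZ)
  read y, top B: go to q_1, push B → (q_1, z, BBEZ)
  read z, top B: go to q_1, push ε → (q_1, ε, BEZ)
All input consumed; M is in state q_1.

q_1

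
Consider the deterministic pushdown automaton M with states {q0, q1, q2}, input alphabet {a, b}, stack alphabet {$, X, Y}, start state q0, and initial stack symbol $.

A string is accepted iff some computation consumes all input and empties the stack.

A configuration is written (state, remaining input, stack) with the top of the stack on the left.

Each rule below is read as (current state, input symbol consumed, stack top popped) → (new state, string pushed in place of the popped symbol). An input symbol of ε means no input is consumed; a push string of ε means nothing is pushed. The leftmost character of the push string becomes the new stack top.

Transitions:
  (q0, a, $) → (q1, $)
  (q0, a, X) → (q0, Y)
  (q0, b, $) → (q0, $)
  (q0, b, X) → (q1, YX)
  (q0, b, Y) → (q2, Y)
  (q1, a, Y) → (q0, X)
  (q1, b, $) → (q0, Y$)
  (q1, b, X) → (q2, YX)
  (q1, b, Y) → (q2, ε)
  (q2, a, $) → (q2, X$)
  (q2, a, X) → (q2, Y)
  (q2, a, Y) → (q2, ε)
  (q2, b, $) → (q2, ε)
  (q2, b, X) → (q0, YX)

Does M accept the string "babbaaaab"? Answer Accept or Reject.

(q0, babbaaaab, $)
  read b, top $: go to q0, push $ → (q0, abbaaaab, $)
  read a, top $: go to q1, push $ → (q1, bbaaaab, $)
  read b, top $: go to q0, push Y$ → (q0, baaaab, Y$)
  read b, top Y: go to q2, push Y → (q2, aaaab, Y$)
  read a, top Y: go to q2, push ε → (q2, aaab, $)
  read a, top $: go to q2, push X$ → (q2, aab, X$)
  read a, top X: go to q2, push Y → (q2, ab, Y$)
  read a, top Y: go to q2, push ε → (q2, b, $)
  read b, top $: go to q2, push ε → (q2, ε, ε)
All input consumed and the stack is empty.

Accept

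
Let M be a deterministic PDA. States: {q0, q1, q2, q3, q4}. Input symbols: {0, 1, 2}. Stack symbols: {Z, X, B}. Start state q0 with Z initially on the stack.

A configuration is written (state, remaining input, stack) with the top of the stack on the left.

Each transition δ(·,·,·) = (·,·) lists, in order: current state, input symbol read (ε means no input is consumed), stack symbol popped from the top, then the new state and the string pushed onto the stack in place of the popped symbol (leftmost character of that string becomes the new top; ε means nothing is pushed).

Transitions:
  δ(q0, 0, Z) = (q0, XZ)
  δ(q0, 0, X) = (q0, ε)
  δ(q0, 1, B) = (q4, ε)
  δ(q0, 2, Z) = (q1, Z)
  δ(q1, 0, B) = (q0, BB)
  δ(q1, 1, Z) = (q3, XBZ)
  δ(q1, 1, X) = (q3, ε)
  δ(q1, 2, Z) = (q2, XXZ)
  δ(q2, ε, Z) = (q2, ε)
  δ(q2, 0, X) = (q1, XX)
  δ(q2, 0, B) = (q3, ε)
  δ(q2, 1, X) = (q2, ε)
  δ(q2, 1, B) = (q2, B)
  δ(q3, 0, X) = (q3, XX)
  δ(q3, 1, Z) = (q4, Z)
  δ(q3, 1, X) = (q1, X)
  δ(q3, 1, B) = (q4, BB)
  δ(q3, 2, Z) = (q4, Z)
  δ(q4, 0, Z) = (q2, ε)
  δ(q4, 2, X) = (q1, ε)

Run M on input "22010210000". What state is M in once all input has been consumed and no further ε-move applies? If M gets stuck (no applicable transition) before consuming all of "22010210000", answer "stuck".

stuck

(q0, 22010210000, Z)
  read 2, top Z: go to q1, push Z → (q1, 2010210000, Z)
  read 2, top Z: go to q2, push XXZ → (q2, 010210000, XXZ)
  read 0, top X: go to q1, push XX → (q1, 10210000, XXXZ)
  read 1, top X: go to q3, push ε → (q3, 0210000, XXZ)
  read 0, top X: go to q3, push XX → (q3, 210000, XXXZ)
No transition for (q3, 2, top X); M blocks with input 210000 remaining.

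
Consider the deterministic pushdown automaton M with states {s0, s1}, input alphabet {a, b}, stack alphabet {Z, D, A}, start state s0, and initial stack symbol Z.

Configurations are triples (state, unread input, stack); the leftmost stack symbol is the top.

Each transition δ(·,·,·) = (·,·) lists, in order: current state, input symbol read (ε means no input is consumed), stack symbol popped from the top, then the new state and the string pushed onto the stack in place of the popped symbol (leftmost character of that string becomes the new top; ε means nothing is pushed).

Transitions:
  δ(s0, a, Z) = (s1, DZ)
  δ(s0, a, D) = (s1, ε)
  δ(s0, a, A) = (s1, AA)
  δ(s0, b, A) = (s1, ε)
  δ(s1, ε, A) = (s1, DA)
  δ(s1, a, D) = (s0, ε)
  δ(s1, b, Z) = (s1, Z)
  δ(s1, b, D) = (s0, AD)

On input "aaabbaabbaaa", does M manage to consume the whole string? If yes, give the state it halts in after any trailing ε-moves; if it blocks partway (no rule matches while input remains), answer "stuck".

(s0, aaabbaabbaaa, Z)
  read a, top Z: go to s1, push DZ → (s1, aabbaabbaaa, DZ)
  read a, top D: go to s0, push ε → (s0, abbaabbaaa, Z)
  read a, top Z: go to s1, push DZ → (s1, bbaabbaaa, DZ)
  read b, top D: go to s0, push AD → (s0, baabbaaa, ADZ)
  read b, top A: go to s1, push ε → (s1, aabbaaa, DZ)
  read a, top D: go to s0, push ε → (s0, abbaaa, Z)
  read a, top Z: go to s1, push DZ → (s1, bbaaa, DZ)
  read b, top D: go to s0, push AD → (s0, baaa, ADZ)
  read b, top A: go to s1, push ε → (s1, aaa, DZ)
  read a, top D: go to s0, push ε → (s0, aa, Z)
  read a, top Z: go to s1, push DZ → (s1, a, DZ)
  read a, top D: go to s0, push ε → (s0, ε, Z)
All input consumed; M is in state s0.

s0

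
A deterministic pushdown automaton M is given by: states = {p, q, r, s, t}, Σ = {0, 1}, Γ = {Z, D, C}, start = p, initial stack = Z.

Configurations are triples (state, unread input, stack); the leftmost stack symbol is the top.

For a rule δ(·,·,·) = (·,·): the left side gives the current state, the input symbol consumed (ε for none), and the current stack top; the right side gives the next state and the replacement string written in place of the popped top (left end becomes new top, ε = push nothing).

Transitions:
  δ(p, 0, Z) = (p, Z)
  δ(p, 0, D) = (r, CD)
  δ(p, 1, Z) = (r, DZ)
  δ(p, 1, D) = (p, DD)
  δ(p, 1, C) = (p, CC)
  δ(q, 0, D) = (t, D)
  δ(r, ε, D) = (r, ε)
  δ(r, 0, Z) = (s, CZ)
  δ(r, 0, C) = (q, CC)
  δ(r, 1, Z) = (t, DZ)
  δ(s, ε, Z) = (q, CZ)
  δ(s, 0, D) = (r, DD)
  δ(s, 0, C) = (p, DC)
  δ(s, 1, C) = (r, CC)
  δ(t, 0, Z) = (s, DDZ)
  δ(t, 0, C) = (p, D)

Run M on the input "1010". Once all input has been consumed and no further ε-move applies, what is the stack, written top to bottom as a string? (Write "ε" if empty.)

CCCZ

(p, 1010, Z)
  read 1, top Z: go to r, push DZ → (r, 010, DZ)
  ε-move, top D: go to r, push ε → (r, 010, Z)
  read 0, top Z: go to s, push CZ → (s, 10, CZ)
  read 1, top C: go to r, push CC → (r, 0, CCZ)
  read 0, top C: go to q, push CC → (q, ε, CCCZ)
All input consumed in state q with stack CCCZ.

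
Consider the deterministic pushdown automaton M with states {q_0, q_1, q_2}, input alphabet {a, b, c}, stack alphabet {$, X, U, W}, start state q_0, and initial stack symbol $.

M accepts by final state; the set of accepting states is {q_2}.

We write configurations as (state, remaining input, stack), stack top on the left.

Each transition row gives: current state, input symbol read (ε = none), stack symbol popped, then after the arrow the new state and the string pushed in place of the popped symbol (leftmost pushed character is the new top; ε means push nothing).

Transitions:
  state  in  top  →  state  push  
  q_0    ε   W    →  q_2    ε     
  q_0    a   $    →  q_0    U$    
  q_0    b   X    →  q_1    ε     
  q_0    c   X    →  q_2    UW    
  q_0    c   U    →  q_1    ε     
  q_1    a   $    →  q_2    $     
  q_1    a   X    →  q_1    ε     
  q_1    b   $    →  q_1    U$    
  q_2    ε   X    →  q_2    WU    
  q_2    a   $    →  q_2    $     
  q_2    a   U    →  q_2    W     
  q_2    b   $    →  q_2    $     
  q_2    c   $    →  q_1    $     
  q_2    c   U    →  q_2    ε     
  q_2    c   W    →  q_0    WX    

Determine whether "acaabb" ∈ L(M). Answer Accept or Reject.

(q_0, acaabb, $) ⊢ (q_0, caabb, U$) ⊢ (q_1, aabb, $) ⊢ (q_2, abb, $) ⊢ (q_2, bb, $) ⊢ (q_2, b, $) ⊢ (q_2, ε, $)
All input consumed; state q_2 ∈ F.

Accept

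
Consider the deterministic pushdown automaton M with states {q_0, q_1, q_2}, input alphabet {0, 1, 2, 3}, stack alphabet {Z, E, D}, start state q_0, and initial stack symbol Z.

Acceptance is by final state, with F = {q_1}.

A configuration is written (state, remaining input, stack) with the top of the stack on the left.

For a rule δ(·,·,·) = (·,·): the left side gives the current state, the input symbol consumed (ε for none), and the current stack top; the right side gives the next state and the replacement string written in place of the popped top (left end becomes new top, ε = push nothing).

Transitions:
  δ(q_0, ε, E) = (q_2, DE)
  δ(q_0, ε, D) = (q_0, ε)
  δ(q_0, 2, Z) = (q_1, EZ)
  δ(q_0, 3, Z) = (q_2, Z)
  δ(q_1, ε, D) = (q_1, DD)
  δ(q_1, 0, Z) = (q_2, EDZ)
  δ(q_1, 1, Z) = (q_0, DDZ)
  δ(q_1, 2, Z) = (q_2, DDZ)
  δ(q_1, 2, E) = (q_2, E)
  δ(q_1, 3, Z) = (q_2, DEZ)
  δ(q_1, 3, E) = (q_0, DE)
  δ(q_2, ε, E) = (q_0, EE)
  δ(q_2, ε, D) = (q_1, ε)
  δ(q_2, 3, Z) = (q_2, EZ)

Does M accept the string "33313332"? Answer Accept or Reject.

(q_0, 33313332, Z) ⊢ (q_2, 3313332, Z) ⊢ (q_2, 313332, EZ) ⊢ (q_0, 313332, EEZ) ⊢ (q_2, 313332, DEEZ) ⊢ (q_1, 313332, EEZ) ⊢ (q_0, 13332, DEEZ) ⊢ (q_0, 13332, EEZ) ⊢ (q_2, 13332, DEEZ) ⊢ (q_1, 13332, EEZ)
No transition applies at (q_1, 13332, EEZ); input not fully consumed.

Reject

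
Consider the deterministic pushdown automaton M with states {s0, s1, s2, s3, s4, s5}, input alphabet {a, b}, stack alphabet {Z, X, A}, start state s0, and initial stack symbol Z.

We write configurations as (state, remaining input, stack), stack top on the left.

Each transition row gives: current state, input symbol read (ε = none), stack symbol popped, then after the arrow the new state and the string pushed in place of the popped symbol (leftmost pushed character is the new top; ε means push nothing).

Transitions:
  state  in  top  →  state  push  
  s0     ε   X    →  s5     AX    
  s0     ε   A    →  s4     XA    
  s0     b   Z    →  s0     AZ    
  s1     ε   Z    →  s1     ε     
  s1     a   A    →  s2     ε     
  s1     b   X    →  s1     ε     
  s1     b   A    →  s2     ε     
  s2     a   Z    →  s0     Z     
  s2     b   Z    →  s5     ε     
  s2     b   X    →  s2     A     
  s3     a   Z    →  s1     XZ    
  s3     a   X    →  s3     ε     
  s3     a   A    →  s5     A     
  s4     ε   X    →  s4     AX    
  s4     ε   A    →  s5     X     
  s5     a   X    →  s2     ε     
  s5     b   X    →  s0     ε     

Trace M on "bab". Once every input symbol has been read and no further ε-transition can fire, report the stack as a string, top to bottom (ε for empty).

AAZ

(s0, bab, Z)
  read b, top Z: go to s0, push AZ → (s0, ab, AZ)
  ε-move, top A: go to s4, push XA → (s4, ab, XAZ)
  ε-move, top X: go to s4, push AX → (s4, ab, AXAZ)
  ε-move, top A: go to s5, push X → (s5, ab, XXAZ)
  read a, top X: go to s2, push ε → (s2, b, XAZ)
  read b, top X: go to s2, push A → (s2, ε, AAZ)
All input consumed in state s2 with stack AAZ.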